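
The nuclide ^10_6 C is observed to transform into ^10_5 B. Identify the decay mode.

beta-plus decay or electron capture

ΔA = 10 − 10 = 0; ΔZ = 5 − 6 = -1.
A is unchanged and Z drops by 1 — a proton has become a neutron (β⁺ emission or electron capture).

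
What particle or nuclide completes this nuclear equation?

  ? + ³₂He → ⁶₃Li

triton

Conserve mass number: A + 3 = 6, so A = 3.
Conserve atomic number: Z + 2 = 3, so Z = 1.
A = 3 and Z = 1 is ³₁H — a triton.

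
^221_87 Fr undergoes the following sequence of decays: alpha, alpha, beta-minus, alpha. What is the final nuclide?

Start: (A, Z) = (221, 87).
After α: (217, 85).
After α: (213, 83).
After β⁻: (213, 84).
After α: (209, 82).
Z = 82 is lead.

Pb-209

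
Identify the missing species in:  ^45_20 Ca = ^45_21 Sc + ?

beta-minus particle

Conserve mass number: 45 = 45 + A, so A = 0.
Conserve atomic number: 20 = 21 + Z, so Z = -1.
A = 0 and Z = -1 is ^0_-1 e — a beta-minus particle.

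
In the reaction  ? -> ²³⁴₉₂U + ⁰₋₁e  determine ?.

Conserve mass number: A = 234 + 0, so A = 234.
Conserve atomic number: Z = 92 − 1, so Z = 91.
Z = 91 is protactinium, so the species is ²³⁴₉₁Pa.

Pa-234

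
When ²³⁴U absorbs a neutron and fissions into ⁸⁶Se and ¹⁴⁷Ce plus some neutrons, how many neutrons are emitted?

2

Conserve mass number: 235 = 86 + 147 + k, so k = 235 − 233 = 2.
Check atomic number: 92 = 34 + 58 + 0 = 92. ✓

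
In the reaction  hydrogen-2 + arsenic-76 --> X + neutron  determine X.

Se-77

Conserve mass number: 2 + 76 = A + 1, so A = 77.
Conserve atomic number: 1 + 33 = Z + 0, so Z = 34.
Z = 34 is selenium, so the species is selenium-77.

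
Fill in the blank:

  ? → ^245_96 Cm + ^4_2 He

Cf-249

Conserve mass number: A = 245 + 4, so A = 249.
Conserve atomic number: Z = 96 + 2, so Z = 98.
Z = 98 is californium, so the species is ^249_98 Cf.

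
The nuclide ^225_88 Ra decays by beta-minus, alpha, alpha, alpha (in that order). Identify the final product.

Bi-213

Start: (A, Z) = (225, 88).
After β⁻: (225, 89).
After α: (221, 87).
After α: (217, 85).
After α: (213, 83).
Z = 83 is bismuth.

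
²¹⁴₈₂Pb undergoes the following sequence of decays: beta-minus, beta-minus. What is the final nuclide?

Start: (A, Z) = (214, 82).
After β⁻: (214, 83).
After β⁻: (214, 84).
Z = 84 is polonium.

Po-214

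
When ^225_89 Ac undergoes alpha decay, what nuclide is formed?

Alpha decay: mass number changes by -4, atomic number by -2.
A: 225 − 4 = 221; Z: 89 − 2 = 87.
Z = 87 is francium, so the daughter is ^221_87 Fr.

Fr-221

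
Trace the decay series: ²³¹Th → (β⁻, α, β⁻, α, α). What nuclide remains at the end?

Start: (A, Z) = (231, 90).
After β⁻: (231, 91).
After α: (227, 89).
After β⁻: (227, 90).
After α: (223, 88).
After α: (219, 86).
Z = 86 is radon.

Rn-219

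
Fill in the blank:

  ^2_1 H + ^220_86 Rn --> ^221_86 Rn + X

Conserve mass number: 2 + 220 = 221 + A, so A = 1.
Conserve atomic number: 1 + 86 = 86 + Z, so Z = 1.
A = 1 and Z = 1 is ^1_1 H — a proton.

proton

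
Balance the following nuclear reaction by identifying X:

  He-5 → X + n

Conserve mass number: 5 = A + 1, so A = 4.
Conserve atomic number: 2 = Z + 0, so Z = 2.
A = 4 and Z = 2 is He-4 — an alpha particle.

He-4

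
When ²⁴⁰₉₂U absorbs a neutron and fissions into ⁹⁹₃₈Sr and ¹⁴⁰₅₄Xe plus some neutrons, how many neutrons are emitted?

2

Conserve mass number: 241 = 99 + 140 + k, so k = 241 − 239 = 2.
Check atomic number: 92 = 38 + 54 + 0 = 92. ✓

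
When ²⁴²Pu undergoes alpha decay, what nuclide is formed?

Alpha decay: mass number changes by -4, atomic number by -2.
A: 242 − 4 = 238; Z: 94 − 2 = 92.
Z = 92 is uranium, so the daughter is ²³⁸U.

U-238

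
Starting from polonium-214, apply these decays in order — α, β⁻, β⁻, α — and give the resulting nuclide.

Pb-206

Start: (A, Z) = (214, 84).
After α: (210, 82).
After β⁻: (210, 83).
After β⁻: (210, 84).
After α: (206, 82).
Z = 82 is lead.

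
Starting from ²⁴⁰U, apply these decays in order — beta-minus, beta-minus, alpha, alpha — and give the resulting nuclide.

Th-232

Start: (A, Z) = (240, 92).
After β⁻: (240, 93).
After β⁻: (240, 94).
After α: (236, 92).
After α: (232, 90).
Z = 90 is thorium.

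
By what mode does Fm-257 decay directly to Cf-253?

ΔA = 253 − 257 = -4; ΔZ = 98 − 100 = -2.
A drops by 4 and Z drops by 2 — the signature of alpha emission.

alpha decay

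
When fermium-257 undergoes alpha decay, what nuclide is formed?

Alpha decay: mass number changes by -4, atomic number by -2.
A: 257 − 4 = 253; Z: 100 − 2 = 98.
Z = 98 is californium, so the daughter is californium-253.

Cf-253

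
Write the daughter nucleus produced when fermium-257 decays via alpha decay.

Alpha decay: mass number changes by -4, atomic number by -2.
A: 257 − 4 = 253; Z: 100 − 2 = 98.
Z = 98 is californium, so the daughter is californium-253.

Cf-253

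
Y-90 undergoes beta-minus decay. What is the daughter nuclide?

Beta-minus decay: mass number changes by +0, atomic number by +1.
A: 90 = 90; Z: 39 + 1 = 40.
Z = 40 is zirconium, so the daughter is Zr-90.

Zr-90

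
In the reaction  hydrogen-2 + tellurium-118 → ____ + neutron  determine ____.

Conserve mass number: 2 + 118 = A + 1, so A = 119.
Conserve atomic number: 1 + 52 = Z + 0, so Z = 53.
Z = 53 is iodine, so the species is iodine-119.

I-119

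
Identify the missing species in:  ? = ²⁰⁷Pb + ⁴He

Po-211

Conserve mass number: A = 207 + 4, so A = 211.
Conserve atomic number: Z = 82 + 2, so Z = 84.
Z = 84 is polonium, so the species is ²¹¹Po.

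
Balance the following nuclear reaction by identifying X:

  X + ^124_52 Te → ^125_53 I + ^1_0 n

deuteron

Conserve mass number: A + 124 = 125 + 1, so A = 2.
Conserve atomic number: Z + 52 = 53 + 0, so Z = 1.
A = 2 and Z = 1 is ^2_1 H — a deuteron.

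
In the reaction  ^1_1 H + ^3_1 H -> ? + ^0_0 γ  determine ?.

Conserve mass number: 1 + 3 = A + 0, so A = 4.
Conserve atomic number: 1 + 1 = Z + 0, so Z = 2.
A = 4 and Z = 2 is ^4_2 He — an alpha particle.

He-4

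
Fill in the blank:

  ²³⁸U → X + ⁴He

Th-234

Conserve mass number: 238 = A + 4, so A = 234.
Conserve atomic number: 92 = Z + 2, so Z = 90.
Z = 90 is thorium, so the species is ²³⁴Th.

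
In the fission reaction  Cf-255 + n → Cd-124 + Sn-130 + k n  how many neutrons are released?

Conserve mass number: 256 = 124 + 130 + k, so k = 256 − 254 = 2.
Check atomic number: 98 = 48 + 50 + 0 = 98. ✓

2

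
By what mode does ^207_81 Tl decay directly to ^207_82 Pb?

ΔA = 207 − 207 = 0; ΔZ = 82 − 81 = +1.
A is unchanged and Z rises by 1 — a neutron has become a proton (β⁻ decay).

beta-minus decay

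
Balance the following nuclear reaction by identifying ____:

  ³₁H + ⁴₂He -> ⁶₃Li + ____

neutron

Conserve mass number: 3 + 4 = 6 + A, so A = 1.
Conserve atomic number: 1 + 2 = 3 + Z, so Z = 0.
A = 1 and Z = 0 is ¹₀n — a neutron.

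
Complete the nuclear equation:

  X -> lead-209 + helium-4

Po-213

Conserve mass number: A = 209 + 4, so A = 213.
Conserve atomic number: Z = 82 + 2, so Z = 84.
Z = 84 is polonium, so the species is polonium-213.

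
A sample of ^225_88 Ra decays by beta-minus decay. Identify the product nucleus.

Beta-minus decay: mass number changes by +0, atomic number by +1.
A: 225 = 225; Z: 88 + 1 = 89.
Z = 89 is actinium, so the daughter is ^225_89 Ac.

Ac-225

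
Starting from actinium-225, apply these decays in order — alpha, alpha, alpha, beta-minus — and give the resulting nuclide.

Start: (A, Z) = (225, 89).
After α: (221, 87).
After α: (217, 85).
After α: (213, 83).
After β⁻: (213, 84).
Z = 84 is polonium.

Po-213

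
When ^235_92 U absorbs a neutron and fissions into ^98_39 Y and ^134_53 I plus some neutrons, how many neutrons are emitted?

4

Conserve mass number: 236 = 98 + 134 + k, so k = 236 − 232 = 4.
Check atomic number: 92 = 39 + 53 + 0 = 92. ✓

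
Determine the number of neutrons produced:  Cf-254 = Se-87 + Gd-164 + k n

3

Conserve mass number: 254 = 87 + 164 + k, so k = 254 − 251 = 3.
Check atomic number: 98 = 34 + 64 + 0 = 98. ✓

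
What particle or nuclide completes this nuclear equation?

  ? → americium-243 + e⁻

Conserve mass number: A = 243 + 0, so A = 243.
Conserve atomic number: Z = 95 − 1, so Z = 94.
Z = 94 is plutonium, so the species is plutonium-243.

Pu-243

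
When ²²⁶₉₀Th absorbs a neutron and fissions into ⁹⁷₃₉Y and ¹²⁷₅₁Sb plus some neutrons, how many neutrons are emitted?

Conserve mass number: 227 = 97 + 127 + k, so k = 227 − 224 = 3.
Check atomic number: 90 = 39 + 51 + 0 = 90. ✓

3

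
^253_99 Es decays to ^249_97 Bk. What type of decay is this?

alpha decay

ΔA = 249 − 253 = -4; ΔZ = 97 − 99 = -2.
A drops by 4 and Z drops by 2 — the signature of alpha emission.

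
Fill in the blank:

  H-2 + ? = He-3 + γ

Conserve mass number: 2 + A = 3 + 0, so A = 1.
Conserve atomic number: 1 + Z = 2 + 0, so Z = 1.
A = 1 and Z = 1 is H-1 — a proton.

proton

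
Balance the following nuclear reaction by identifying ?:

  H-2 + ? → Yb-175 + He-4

Conserve mass number: 2 + A = 175 + 4, so A = 177.
Conserve atomic number: 1 + Z = 70 + 2, so Z = 71.
Z = 71 is lutetium, so the species is Lu-177.

Lu-177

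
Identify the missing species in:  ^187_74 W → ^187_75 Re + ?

Conserve mass number: 187 = 187 + A, so A = 0.
Conserve atomic number: 74 = 75 + Z, so Z = -1.
A = 0 and Z = -1 is ^0_-1 e — a beta-minus particle.

beta-minus particle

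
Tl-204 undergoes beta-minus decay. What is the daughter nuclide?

Pb-204

Beta-minus decay: mass number changes by +0, atomic number by +1.
A: 204 = 204; Z: 81 + 1 = 82.
Z = 82 is lead, so the daughter is Pb-204.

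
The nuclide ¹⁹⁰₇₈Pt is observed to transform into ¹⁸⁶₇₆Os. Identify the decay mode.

alpha decay

ΔA = 186 − 190 = -4; ΔZ = 76 − 78 = -2.
A drops by 4 and Z drops by 2 — the signature of alpha emission.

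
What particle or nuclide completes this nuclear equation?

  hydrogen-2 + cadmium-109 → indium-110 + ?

neutron

Conserve mass number: 2 + 109 = 110 + A, so A = 1.
Conserve atomic number: 1 + 48 = 49 + Z, so Z = 0.
A = 1 and Z = 0 is neutron — a neutron.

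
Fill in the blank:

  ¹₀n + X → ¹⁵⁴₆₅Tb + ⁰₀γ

Tb-153

Conserve mass number: 1 + A = 154 + 0, so A = 153.
Conserve atomic number: 0 + Z = 65 + 0, so Z = 65.
Z = 65 is terbium, so the species is ¹⁵³₆₅Tb.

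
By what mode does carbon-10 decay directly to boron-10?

ΔA = 10 − 10 = 0; ΔZ = 5 − 6 = -1.
A is unchanged and Z drops by 1 — a proton has become a neutron (β⁺ emission or electron capture).

beta-plus decay or electron capture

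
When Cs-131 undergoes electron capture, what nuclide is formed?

Xe-131

Electron capture: mass number changes by +0, atomic number by -1.
A: 131 = 131; Z: 55 − 1 = 54.
Z = 54 is xenon, so the daughter is Xe-131.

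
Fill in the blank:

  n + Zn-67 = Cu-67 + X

Conserve mass number: 1 + 67 = 67 + A, so A = 1.
Conserve atomic number: 0 + 30 = 29 + Z, so Z = 1.
A = 1 and Z = 1 is H-1 — a proton.

proton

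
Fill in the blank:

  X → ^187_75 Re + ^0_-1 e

W-187

Conserve mass number: A = 187 + 0, so A = 187.
Conserve atomic number: Z = 75 − 1, so Z = 74.
Z = 74 is tungsten, so the species is ^187_74 W.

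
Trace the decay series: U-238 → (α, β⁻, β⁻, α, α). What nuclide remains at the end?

Ra-226

Start: (A, Z) = (238, 92).
After α: (234, 90).
After β⁻: (234, 91).
After β⁻: (234, 92).
After α: (230, 90).
After α: (226, 88).
Z = 88 is radium.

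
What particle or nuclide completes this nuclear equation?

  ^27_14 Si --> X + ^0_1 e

Al-27

Conserve mass number: 27 = A + 0, so A = 27.
Conserve atomic number: 14 = Z + 1, so Z = 13.
Z = 13 is aluminium, so the species is ^27_13 Al.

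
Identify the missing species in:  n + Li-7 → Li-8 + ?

Conserve mass number: 1 + 7 = 8 + A, so A = 0.
Conserve atomic number: 0 + 3 = 3 + Z, so Z = 0.
A = 0 and Z = 0 is γ — a gamma ray.

gamma ray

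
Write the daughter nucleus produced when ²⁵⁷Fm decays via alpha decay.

Cf-253

Alpha decay: mass number changes by -4, atomic number by -2.
A: 257 − 4 = 253; Z: 100 − 2 = 98.
Z = 98 is californium, so the daughter is ²⁵³Cf.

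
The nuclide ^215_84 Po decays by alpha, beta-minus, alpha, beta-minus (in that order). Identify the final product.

Start: (A, Z) = (215, 84).
After α: (211, 82).
After β⁻: (211, 83).
After α: (207, 81).
After β⁻: (207, 82).
Z = 82 is lead.

Pb-207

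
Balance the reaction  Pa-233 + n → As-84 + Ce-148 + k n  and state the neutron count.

Conserve mass number: 234 = 84 + 148 + k, so k = 234 − 232 = 2.
Check atomic number: 91 = 33 + 58 + 0 = 91. ✓

2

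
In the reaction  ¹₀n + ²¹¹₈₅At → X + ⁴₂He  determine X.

Bi-208

Conserve mass number: 1 + 211 = A + 4, so A = 208.
Conserve atomic number: 0 + 85 = Z + 2, so Z = 83.
Z = 83 is bismuth, so the species is ²⁰⁸₈₃Bi.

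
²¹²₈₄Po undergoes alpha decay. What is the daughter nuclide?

Alpha decay: mass number changes by -4, atomic number by -2.
A: 212 − 4 = 208; Z: 84 − 2 = 82.
Z = 82 is lead, so the daughter is ²⁰⁸₈₂Pb.

Pb-208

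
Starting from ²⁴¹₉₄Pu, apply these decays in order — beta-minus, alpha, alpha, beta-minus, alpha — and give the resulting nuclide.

Start: (A, Z) = (241, 94).
After β⁻: (241, 95).
After α: (237, 93).
After α: (233, 91).
After β⁻: (233, 92).
After α: (229, 90).
Z = 90 is thorium.

Th-229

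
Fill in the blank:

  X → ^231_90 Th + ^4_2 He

U-235

Conserve mass number: A = 231 + 4, so A = 235.
Conserve atomic number: Z = 90 + 2, so Z = 92.
Z = 92 is uranium, so the species is ^235_92 U.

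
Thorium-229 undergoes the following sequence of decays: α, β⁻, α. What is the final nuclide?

Start: (A, Z) = (229, 90).
After α: (225, 88).
After β⁻: (225, 89).
After α: (221, 87).
Z = 87 is francium.

Fr-221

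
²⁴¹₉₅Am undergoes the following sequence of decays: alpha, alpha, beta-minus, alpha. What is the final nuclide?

Th-229

Start: (A, Z) = (241, 95).
After α: (237, 93).
After α: (233, 91).
After β⁻: (233, 92).
After α: (229, 90).
Z = 90 is thorium.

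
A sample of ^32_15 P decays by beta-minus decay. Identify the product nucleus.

Beta-minus decay: mass number changes by +0, atomic number by +1.
A: 32 = 32; Z: 15 + 1 = 16.
Z = 16 is sulfur, so the daughter is ^32_16 S.

S-32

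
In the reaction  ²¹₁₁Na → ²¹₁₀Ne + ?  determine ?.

positron

Conserve mass number: 21 = 21 + A, so A = 0.
Conserve atomic number: 11 = 10 + Z, so Z = 1.
A = 0 and Z = 1 is ⁰₁e — a positron.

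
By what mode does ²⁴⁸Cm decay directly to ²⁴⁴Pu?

ΔA = 244 − 248 = -4; ΔZ = 94 − 96 = -2.
A drops by 4 and Z drops by 2 — the signature of alpha emission.

alpha decay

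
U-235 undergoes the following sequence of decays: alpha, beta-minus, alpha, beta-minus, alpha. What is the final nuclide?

Start: (A, Z) = (235, 92).
After α: (231, 90).
After β⁻: (231, 91).
After α: (227, 89).
After β⁻: (227, 90).
After α: (223, 88).
Z = 88 is radium.

Ra-223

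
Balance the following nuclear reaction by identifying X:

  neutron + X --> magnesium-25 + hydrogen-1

Conserve mass number: 1 + A = 25 + 1, so A = 25.
Conserve atomic number: 0 + Z = 12 + 1, so Z = 13.
Z = 13 is aluminium, so the species is aluminium-25.

Al-25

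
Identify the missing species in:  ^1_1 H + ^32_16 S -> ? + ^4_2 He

P-29

Conserve mass number: 1 + 32 = A + 4, so A = 29.
Conserve atomic number: 1 + 16 = Z + 2, so Z = 15.
Z = 15 is phosphorus, so the species is ^29_15 P.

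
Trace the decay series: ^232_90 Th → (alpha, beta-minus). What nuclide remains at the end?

Start: (A, Z) = (232, 90).
After α: (228, 88).
After β⁻: (228, 89).
Z = 89 is actinium.

Ac-228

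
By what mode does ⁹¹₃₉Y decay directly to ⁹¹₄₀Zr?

beta-minus decay

ΔA = 91 − 91 = 0; ΔZ = 40 − 39 = +1.
A is unchanged and Z rises by 1 — a neutron has become a proton (β⁻ decay).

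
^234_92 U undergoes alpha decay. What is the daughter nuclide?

Th-230

Alpha decay: mass number changes by -4, atomic number by -2.
A: 234 − 4 = 230; Z: 92 − 2 = 90.
Z = 90 is thorium, so the daughter is ^230_90 Th.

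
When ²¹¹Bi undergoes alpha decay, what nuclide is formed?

Alpha decay: mass number changes by -4, atomic number by -2.
A: 211 − 4 = 207; Z: 83 − 2 = 81.
Z = 81 is thallium, so the daughter is ²⁰⁷Tl.

Tl-207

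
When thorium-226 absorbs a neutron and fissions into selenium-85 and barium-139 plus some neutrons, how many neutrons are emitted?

3

Conserve mass number: 227 = 85 + 139 + k, so k = 227 − 224 = 3.
Check atomic number: 90 = 34 + 56 + 0 = 90. ✓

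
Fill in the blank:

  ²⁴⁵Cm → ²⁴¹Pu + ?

alpha particle

Conserve mass number: 245 = 241 + A, so A = 4.
Conserve atomic number: 96 = 94 + Z, so Z = 2.
A = 4 and Z = 2 is ⁴He — an alpha particle.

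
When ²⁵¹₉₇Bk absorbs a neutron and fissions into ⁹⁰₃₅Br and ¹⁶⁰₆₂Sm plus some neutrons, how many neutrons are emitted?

Conserve mass number: 252 = 90 + 160 + k, so k = 252 − 250 = 2.
Check atomic number: 97 = 35 + 62 + 0 = 97. ✓

2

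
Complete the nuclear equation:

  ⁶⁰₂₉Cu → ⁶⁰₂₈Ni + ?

positron

Conserve mass number: 60 = 60 + A, so A = 0.
Conserve atomic number: 29 = 28 + Z, so Z = 1.
A = 0 and Z = 1 is ⁰₁e — a positron.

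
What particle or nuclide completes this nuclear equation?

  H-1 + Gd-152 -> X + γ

Conserve mass number: 1 + 152 = A + 0, so A = 153.
Conserve atomic number: 1 + 64 = Z + 0, so Z = 65.
Z = 65 is terbium, so the species is Tb-153.

Tb-153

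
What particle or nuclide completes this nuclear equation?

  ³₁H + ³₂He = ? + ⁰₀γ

Conserve mass number: 3 + 3 = A + 0, so A = 6.
Conserve atomic number: 1 + 2 = Z + 0, so Z = 3.
Z = 3 is lithium, so the species is ⁶₃Li.

Li-6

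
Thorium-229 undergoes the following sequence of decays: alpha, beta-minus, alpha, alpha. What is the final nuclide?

At-217

Start: (A, Z) = (229, 90).
After α: (225, 88).
After β⁻: (225, 89).
After α: (221, 87).
After α: (217, 85).
Z = 85 is astatine.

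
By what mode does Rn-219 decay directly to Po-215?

alpha decay

ΔA = 215 − 219 = -4; ΔZ = 84 − 86 = -2.
A drops by 4 and Z drops by 2 — the signature of alpha emission.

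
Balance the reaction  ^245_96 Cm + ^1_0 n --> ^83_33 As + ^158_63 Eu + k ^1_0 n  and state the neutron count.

Conserve mass number: 246 = 83 + 158 + k, so k = 246 − 241 = 5.
Check atomic number: 96 = 33 + 63 + 0 = 96. ✓

5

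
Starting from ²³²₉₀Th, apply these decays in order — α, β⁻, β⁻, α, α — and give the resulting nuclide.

Start: (A, Z) = (232, 90).
After α: (228, 88).
After β⁻: (228, 89).
After β⁻: (228, 90).
After α: (224, 88).
After α: (220, 86).
Z = 86 is radon.

Rn-220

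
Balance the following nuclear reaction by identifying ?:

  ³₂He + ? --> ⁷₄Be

alpha particle

Conserve mass number: 3 + A = 7, so A = 4.
Conserve atomic number: 2 + Z = 4, so Z = 2.
A = 4 and Z = 2 is ⁴₂He — an alpha particle.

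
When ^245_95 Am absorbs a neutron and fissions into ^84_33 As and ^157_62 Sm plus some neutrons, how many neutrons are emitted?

5

Conserve mass number: 246 = 84 + 157 + k, so k = 246 − 241 = 5.
Check atomic number: 95 = 33 + 62 + 0 = 95. ✓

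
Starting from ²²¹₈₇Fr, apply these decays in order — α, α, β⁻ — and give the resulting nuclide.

Po-213

Start: (A, Z) = (221, 87).
After α: (217, 85).
After α: (213, 83).
After β⁻: (213, 84).
Z = 84 is polonium.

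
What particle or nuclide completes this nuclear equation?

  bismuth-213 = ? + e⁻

Conserve mass number: 213 = A + 0, so A = 213.
Conserve atomic number: 83 = Z − 1, so Z = 84.
Z = 84 is polonium, so the species is polonium-213.

Po-213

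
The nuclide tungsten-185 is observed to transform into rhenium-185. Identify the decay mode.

ΔA = 185 − 185 = 0; ΔZ = 75 − 74 = +1.
A is unchanged and Z rises by 1 — a neutron has become a proton (β⁻ decay).

beta-minus decay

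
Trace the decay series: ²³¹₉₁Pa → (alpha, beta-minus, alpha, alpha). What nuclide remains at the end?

Rn-219

Start: (A, Z) = (231, 91).
After α: (227, 89).
After β⁻: (227, 90).
After α: (223, 88).
After α: (219, 86).
Z = 86 is radon.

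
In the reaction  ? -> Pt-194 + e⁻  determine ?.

Conserve mass number: A = 194 + 0, so A = 194.
Conserve atomic number: Z = 78 − 1, so Z = 77.
Z = 77 is iridium, so the species is Ir-194.

Ir-194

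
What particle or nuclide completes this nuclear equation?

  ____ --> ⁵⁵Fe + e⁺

Conserve mass number: A = 55 + 0, so A = 55.
Conserve atomic number: Z = 26 + 1, so Z = 27.
Z = 27 is cobalt, so the species is ⁵⁵Co.

Co-55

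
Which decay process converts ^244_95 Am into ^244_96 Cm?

beta-minus decay

ΔA = 244 − 244 = 0; ΔZ = 96 − 95 = +1.
A is unchanged and Z rises by 1 — a neutron has become a proton (β⁻ decay).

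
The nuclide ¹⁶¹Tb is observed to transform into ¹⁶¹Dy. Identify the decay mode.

ΔA = 161 − 161 = 0; ΔZ = 66 − 65 = +1.
A is unchanged and Z rises by 1 — a neutron has become a proton (β⁻ decay).

beta-minus decay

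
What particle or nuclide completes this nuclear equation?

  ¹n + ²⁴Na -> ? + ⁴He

Conserve mass number: 1 + 24 = A + 4, so A = 21.
Conserve atomic number: 0 + 11 = Z + 2, so Z = 9.
Z = 9 is fluorine, so the species is ²¹F.

F-21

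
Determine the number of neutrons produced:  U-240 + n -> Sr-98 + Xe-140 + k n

Conserve mass number: 241 = 98 + 140 + k, so k = 241 − 238 = 3.
Check atomic number: 92 = 38 + 54 + 0 = 92. ✓

3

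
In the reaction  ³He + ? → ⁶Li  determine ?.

Conserve mass number: 3 + A = 6, so A = 3.
Conserve atomic number: 2 + Z = 3, so Z = 1.
A = 3 and Z = 1 is ³H — a triton.

triton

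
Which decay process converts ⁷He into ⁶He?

ΔA = 6 − 7 = -1; ΔZ = 2 − 2 = +0.
A drops by 1 with Z unchanged — a neutron was emitted.

neutron emission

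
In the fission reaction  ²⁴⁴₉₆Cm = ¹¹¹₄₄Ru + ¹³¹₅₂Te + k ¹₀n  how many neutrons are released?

Conserve mass number: 244 = 111 + 131 + k, so k = 244 − 242 = 2.
Check atomic number: 96 = 44 + 52 + 0 = 96. ✓

2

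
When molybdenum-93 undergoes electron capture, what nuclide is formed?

Electron capture: mass number changes by +0, atomic number by -1.
A: 93 = 93; Z: 42 − 1 = 41.
Z = 41 is niobium, so the daughter is niobium-93.

Nb-93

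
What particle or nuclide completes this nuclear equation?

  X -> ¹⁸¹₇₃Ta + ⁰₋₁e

Conserve mass number: A = 181 + 0, so A = 181.
Conserve atomic number: Z = 73 − 1, so Z = 72.
Z = 72 is hafnium, so the species is ¹⁸¹₇₂Hf.

Hf-181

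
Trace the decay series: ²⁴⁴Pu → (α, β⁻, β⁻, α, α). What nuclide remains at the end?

Start: (A, Z) = (244, 94).
After α: (240, 92).
After β⁻: (240, 93).
After β⁻: (240, 94).
After α: (236, 92).
After α: (232, 90).
Z = 90 is thorium.

Th-232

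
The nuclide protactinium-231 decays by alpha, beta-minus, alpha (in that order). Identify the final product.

Ra-223

Start: (A, Z) = (231, 91).
After α: (227, 89).
After β⁻: (227, 90).
After α: (223, 88).
Z = 88 is radium.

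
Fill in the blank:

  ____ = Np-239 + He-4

Conserve mass number: A = 239 + 4, so A = 243.
Conserve atomic number: Z = 93 + 2, so Z = 95.
Z = 95 is americium, so the species is Am-243.

Am-243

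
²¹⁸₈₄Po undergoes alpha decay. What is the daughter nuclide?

Alpha decay: mass number changes by -4, atomic number by -2.
A: 218 − 4 = 214; Z: 84 − 2 = 82.
Z = 82 is lead, so the daughter is ²¹⁴₈₂Pb.

Pb-214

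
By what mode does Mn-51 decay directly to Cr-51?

ΔA = 51 − 51 = 0; ΔZ = 24 − 25 = -1.
A is unchanged and Z drops by 1 — a proton has become a neutron (β⁺ emission or electron capture).

beta-plus decay or electron capture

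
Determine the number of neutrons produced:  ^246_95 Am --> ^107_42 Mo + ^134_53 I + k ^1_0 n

5

Conserve mass number: 246 = 107 + 134 + k, so k = 246 − 241 = 5.
Check atomic number: 95 = 42 + 53 + 0 = 95. ✓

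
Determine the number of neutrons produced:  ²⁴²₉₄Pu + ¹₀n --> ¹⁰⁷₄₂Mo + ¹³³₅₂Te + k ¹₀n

3

Conserve mass number: 243 = 107 + 133 + k, so k = 243 − 240 = 3.
Check atomic number: 94 = 42 + 52 + 0 = 94. ✓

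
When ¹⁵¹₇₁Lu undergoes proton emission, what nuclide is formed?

Yb-150

Proton emission: mass number changes by -1, atomic number by -1.
A: 151 − 1 = 150; Z: 71 − 1 = 70.
Z = 70 is ytterbium, so the daughter is ¹⁵⁰₇₀Yb.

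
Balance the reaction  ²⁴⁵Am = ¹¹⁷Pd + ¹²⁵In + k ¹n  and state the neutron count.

3

Conserve mass number: 245 = 117 + 125 + k, so k = 245 − 242 = 3.
Check atomic number: 95 = 46 + 49 + 0 = 95. ✓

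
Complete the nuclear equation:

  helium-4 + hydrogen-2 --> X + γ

Conserve mass number: 4 + 2 = A + 0, so A = 6.
Conserve atomic number: 2 + 1 = Z + 0, so Z = 3.
Z = 3 is lithium, so the species is lithium-6.

Li-6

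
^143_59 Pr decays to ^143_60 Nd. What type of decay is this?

beta-minus decay

ΔA = 143 − 143 = 0; ΔZ = 60 − 59 = +1.
A is unchanged and Z rises by 1 — a neutron has become a proton (β⁻ decay).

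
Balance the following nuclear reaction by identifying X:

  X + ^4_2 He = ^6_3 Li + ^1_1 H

Conserve mass number: A + 4 = 6 + 1, so A = 3.
Conserve atomic number: Z + 2 = 3 + 1, so Z = 2.
Z = 2 is helium, so the species is ^3_2 He.

He-3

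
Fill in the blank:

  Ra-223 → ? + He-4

Rn-219

Conserve mass number: 223 = A + 4, so A = 219.
Conserve atomic number: 88 = Z + 2, so Z = 86.
Z = 86 is radon, so the species is Rn-219.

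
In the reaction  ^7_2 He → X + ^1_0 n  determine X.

He-6

Conserve mass number: 7 = A + 1, so A = 6.
Conserve atomic number: 2 = Z + 0, so Z = 2.
Z = 2 is helium, so the species is ^6_2 He.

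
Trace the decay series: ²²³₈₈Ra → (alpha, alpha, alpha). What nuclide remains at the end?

Start: (A, Z) = (223, 88).
After α: (219, 86).
After α: (215, 84).
After α: (211, 82).
Z = 82 is lead.

Pb-211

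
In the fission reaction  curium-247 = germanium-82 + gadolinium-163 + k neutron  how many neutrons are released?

Conserve mass number: 247 = 82 + 163 + k, so k = 247 − 245 = 2.
Check atomic number: 96 = 32 + 64 + 0 = 96. ✓

2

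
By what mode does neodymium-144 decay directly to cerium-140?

alpha decay

ΔA = 140 − 144 = -4; ΔZ = 58 − 60 = -2.
A drops by 4 and Z drops by 2 — the signature of alpha emission.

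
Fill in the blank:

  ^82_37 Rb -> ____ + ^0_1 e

Kr-82

Conserve mass number: 82 = A + 0, so A = 82.
Conserve atomic number: 37 = Z + 1, so Z = 36.
Z = 36 is krypton, so the species is ^82_36 Kr.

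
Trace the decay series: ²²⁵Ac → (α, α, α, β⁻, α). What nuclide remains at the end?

Pb-209

Start: (A, Z) = (225, 89).
After α: (221, 87).
After α: (217, 85).
After α: (213, 83).
After β⁻: (213, 84).
After α: (209, 82).
Z = 82 is lead.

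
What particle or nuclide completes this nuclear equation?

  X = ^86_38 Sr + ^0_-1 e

Rb-86

Conserve mass number: A = 86 + 0, so A = 86.
Conserve atomic number: Z = 38 − 1, so Z = 37.
Z = 37 is rubidium, so the species is ^86_37 Rb.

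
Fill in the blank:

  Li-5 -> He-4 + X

proton

Conserve mass number: 5 = 4 + A, so A = 1.
Conserve atomic number: 3 = 2 + Z, so Z = 1.
A = 1 and Z = 1 is H-1 — a proton.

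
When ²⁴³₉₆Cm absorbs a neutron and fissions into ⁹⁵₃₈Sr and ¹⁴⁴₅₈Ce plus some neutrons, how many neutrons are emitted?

5

Conserve mass number: 244 = 95 + 144 + k, so k = 244 − 239 = 5.
Check atomic number: 96 = 38 + 58 + 0 = 96. ✓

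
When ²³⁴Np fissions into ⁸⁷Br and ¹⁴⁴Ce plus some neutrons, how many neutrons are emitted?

3

Conserve mass number: 234 = 87 + 144 + k, so k = 234 − 231 = 3.
Check atomic number: 93 = 35 + 58 + 0 = 93. ✓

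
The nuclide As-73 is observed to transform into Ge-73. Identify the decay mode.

ΔA = 73 − 73 = 0; ΔZ = 32 − 33 = -1.
A is unchanged and Z drops by 1 — a proton has become a neutron (β⁺ emission or electron capture).

beta-plus decay or electron capture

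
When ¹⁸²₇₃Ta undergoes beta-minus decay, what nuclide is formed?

W-182

Beta-minus decay: mass number changes by +0, atomic number by +1.
A: 182 = 182; Z: 73 + 1 = 74.
Z = 74 is tungsten, so the daughter is ¹⁸²₇₄W.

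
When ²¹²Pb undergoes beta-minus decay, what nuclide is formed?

Beta-minus decay: mass number changes by +0, atomic number by +1.
A: 212 = 212; Z: 82 + 1 = 83.
Z = 83 is bismuth, so the daughter is ²¹²Bi.

Bi-212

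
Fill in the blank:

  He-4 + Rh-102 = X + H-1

Conserve mass number: 4 + 102 = A + 1, so A = 105.
Conserve atomic number: 2 + 45 = Z + 1, so Z = 46.
Z = 46 is palladium, so the species is Pd-105.

Pd-105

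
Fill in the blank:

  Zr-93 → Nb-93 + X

Conserve mass number: 93 = 93 + A, so A = 0.
Conserve atomic number: 40 = 41 + Z, so Z = -1.
A = 0 and Z = -1 is e⁻ — a beta-minus particle.

beta-minus particle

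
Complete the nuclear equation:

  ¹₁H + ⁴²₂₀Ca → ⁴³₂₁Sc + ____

Conserve mass number: 1 + 42 = 43 + A, so A = 0.
Conserve atomic number: 1 + 20 = 21 + Z, so Z = 0.
A = 0 and Z = 0 is ⁰₀γ — a gamma ray.

gamma ray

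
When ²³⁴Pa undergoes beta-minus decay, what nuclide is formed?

U-234

Beta-minus decay: mass number changes by +0, atomic number by +1.
A: 234 = 234; Z: 91 + 1 = 92.
Z = 92 is uranium, so the daughter is ²³⁴U.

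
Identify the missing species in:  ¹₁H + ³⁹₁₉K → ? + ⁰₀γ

Conserve mass number: 1 + 39 = A + 0, so A = 40.
Conserve atomic number: 1 + 19 = Z + 0, so Z = 20.
Z = 20 is calcium, so the species is ⁴⁰₂₀Ca.

Ca-40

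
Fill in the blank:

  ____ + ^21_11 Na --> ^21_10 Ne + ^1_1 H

Conserve mass number: A + 21 = 21 + 1, so A = 1.
Conserve atomic number: Z + 11 = 10 + 1, so Z = 0.
A = 1 and Z = 0 is ^1_0 n — a neutron.

neutron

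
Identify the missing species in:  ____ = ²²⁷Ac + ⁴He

Pa-231

Conserve mass number: A = 227 + 4, so A = 231.
Conserve atomic number: Z = 89 + 2, so Z = 91.
Z = 91 is protactinium, so the species is ²³¹Pa.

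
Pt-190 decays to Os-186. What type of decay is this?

ΔA = 186 − 190 = -4; ΔZ = 76 − 78 = -2.
A drops by 4 and Z drops by 2 — the signature of alpha emission.

alpha decay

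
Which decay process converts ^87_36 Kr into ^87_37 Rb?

ΔA = 87 − 87 = 0; ΔZ = 37 − 36 = +1.
A is unchanged and Z rises by 1 — a neutron has become a proton (β⁻ decay).

beta-minus decay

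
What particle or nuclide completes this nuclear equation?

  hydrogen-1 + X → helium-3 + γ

Conserve mass number: 1 + A = 3 + 0, so A = 2.
Conserve atomic number: 1 + Z = 2 + 0, so Z = 1.
A = 2 and Z = 1 is hydrogen-2 — a deuteron.

deuteron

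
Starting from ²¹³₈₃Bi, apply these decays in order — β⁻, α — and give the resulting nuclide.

Start: (A, Z) = (213, 83).
After β⁻: (213, 84).
After α: (209, 82).
Z = 82 is lead.

Pb-209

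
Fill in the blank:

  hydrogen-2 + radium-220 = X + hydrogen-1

Conserve mass number: 2 + 220 = A + 1, so A = 221.
Conserve atomic number: 1 + 88 = Z + 1, so Z = 88.
Z = 88 is radium, so the species is radium-221.

Ra-221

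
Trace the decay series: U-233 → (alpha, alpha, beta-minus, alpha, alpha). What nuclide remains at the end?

Start: (A, Z) = (233, 92).
After α: (229, 90).
After α: (225, 88).
After β⁻: (225, 89).
After α: (221, 87).
After α: (217, 85).
Z = 85 is astatine.

At-217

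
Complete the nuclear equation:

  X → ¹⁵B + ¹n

B-16

Conserve mass number: A = 15 + 1, so A = 16.
Conserve atomic number: Z = 5 + 0, so Z = 5.
Z = 5 is boron, so the species is ¹⁶B.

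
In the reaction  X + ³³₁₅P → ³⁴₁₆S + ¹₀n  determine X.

Conserve mass number: A + 33 = 34 + 1, so A = 2.
Conserve atomic number: Z + 15 = 16 + 0, so Z = 1.
A = 2 and Z = 1 is ²₁H — a deuteron.

deuteron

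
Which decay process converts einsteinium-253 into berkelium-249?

alpha decay

ΔA = 249 − 253 = -4; ΔZ = 97 − 99 = -2.
A drops by 4 and Z drops by 2 — the signature of alpha emission.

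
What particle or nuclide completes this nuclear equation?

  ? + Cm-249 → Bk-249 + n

proton

Conserve mass number: A + 249 = 249 + 1, so A = 1.
Conserve atomic number: Z + 96 = 97 + 0, so Z = 1.
A = 1 and Z = 1 is H-1 — a proton.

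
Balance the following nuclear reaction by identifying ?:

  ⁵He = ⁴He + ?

neutron

Conserve mass number: 5 = 4 + A, so A = 1.
Conserve atomic number: 2 = 2 + Z, so Z = 0.
A = 1 and Z = 0 is ¹n — a neutron.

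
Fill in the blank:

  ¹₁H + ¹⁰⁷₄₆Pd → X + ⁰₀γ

Ag-108

Conserve mass number: 1 + 107 = A + 0, so A = 108.
Conserve atomic number: 1 + 46 = Z + 0, so Z = 47.
Z = 47 is silver, so the species is ¹⁰⁸₄₇Ag.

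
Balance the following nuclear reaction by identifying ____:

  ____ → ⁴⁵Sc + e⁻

Ca-45

Conserve mass number: A = 45 + 0, so A = 45.
Conserve atomic number: Z = 21 − 1, so Z = 20.
Z = 20 is calcium, so the species is ⁴⁵Ca.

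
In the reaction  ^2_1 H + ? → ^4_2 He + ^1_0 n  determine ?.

triton

Conserve mass number: 2 + A = 4 + 1, so A = 3.
Conserve atomic number: 1 + Z = 2 + 0, so Z = 1.
A = 3 and Z = 1 is ^3_1 H — a triton.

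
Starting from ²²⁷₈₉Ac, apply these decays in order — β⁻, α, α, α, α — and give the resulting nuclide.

Pb-211

Start: (A, Z) = (227, 89).
After β⁻: (227, 90).
After α: (223, 88).
After α: (219, 86).
After α: (215, 84).
After α: (211, 82).
Z = 82 is lead.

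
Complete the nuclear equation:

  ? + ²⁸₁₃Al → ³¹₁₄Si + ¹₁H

alpha particle

Conserve mass number: A + 28 = 31 + 1, so A = 4.
Conserve atomic number: Z + 13 = 14 + 1, so Z = 2.
A = 4 and Z = 2 is ⁴₂He — an alpha particle.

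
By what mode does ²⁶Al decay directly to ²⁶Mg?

beta-plus decay or electron capture

ΔA = 26 − 26 = 0; ΔZ = 12 − 13 = -1.
A is unchanged and Z drops by 1 — a proton has become a neutron (β⁺ emission or electron capture).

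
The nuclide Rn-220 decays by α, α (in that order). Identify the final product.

Start: (A, Z) = (220, 86).
After α: (216, 84).
After α: (212, 82).
Z = 82 is lead.

Pb-212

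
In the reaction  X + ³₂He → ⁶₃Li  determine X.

Conserve mass number: A + 3 = 6, so A = 3.
Conserve atomic number: Z + 2 = 3, so Z = 1.
A = 3 and Z = 1 is ³₁H — a triton.

triton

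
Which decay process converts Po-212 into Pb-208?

alpha decay

ΔA = 208 − 212 = -4; ΔZ = 82 − 84 = -2.
A drops by 4 and Z drops by 2 — the signature of alpha emission.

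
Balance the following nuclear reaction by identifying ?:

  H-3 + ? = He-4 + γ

proton

Conserve mass number: 3 + A = 4 + 0, so A = 1.
Conserve atomic number: 1 + Z = 2 + 0, so Z = 1.
A = 1 and Z = 1 is H-1 — a proton.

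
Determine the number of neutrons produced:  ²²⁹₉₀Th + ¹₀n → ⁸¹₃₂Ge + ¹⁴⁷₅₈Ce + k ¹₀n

Conserve mass number: 230 = 81 + 147 + k, so k = 230 − 228 = 2.
Check atomic number: 90 = 32 + 58 + 0 = 90. ✓

2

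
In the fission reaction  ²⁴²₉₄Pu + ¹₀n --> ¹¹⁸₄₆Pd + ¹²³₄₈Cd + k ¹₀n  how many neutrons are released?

Conserve mass number: 243 = 118 + 123 + k, so k = 243 − 241 = 2.
Check atomic number: 94 = 46 + 48 + 0 = 94. ✓

2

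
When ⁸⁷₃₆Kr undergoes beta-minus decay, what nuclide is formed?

Beta-minus decay: mass number changes by +0, atomic number by +1.
A: 87 = 87; Z: 36 + 1 = 37.
Z = 37 is rubidium, so the daughter is ⁸⁷₃₇Rb.

Rb-87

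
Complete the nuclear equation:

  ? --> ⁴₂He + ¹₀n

Conserve mass number: A = 4 + 1, so A = 5.
Conserve atomic number: Z = 2 + 0, so Z = 2.
Z = 2 is helium, so the species is ⁵₂He.

He-5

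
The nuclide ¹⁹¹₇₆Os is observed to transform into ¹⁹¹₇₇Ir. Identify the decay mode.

beta-minus decay

ΔA = 191 − 191 = 0; ΔZ = 77 − 76 = +1.
A is unchanged and Z rises by 1 — a neutron has become a proton (β⁻ decay).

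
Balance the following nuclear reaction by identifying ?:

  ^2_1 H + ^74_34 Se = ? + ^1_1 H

Se-75

Conserve mass number: 2 + 74 = A + 1, so A = 75.
Conserve atomic number: 1 + 34 = Z + 1, so Z = 34.
Z = 34 is selenium, so the species is ^75_34 Se.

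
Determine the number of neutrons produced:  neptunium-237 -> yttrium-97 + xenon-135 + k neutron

5

Conserve mass number: 237 = 97 + 135 + k, so k = 237 − 232 = 5.
Check atomic number: 93 = 39 + 54 + 0 = 93. ✓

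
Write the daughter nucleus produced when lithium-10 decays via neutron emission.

Li-9

Neutron emission: mass number changes by -1, atomic number by +0.
A: 10 − 1 = 9; Z: 3 = 3.
Z = 3 is lithium, so the daughter is lithium-9.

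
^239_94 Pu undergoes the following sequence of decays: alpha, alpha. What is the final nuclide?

Start: (A, Z) = (239, 94).
After α: (235, 92).
After α: (231, 90).
Z = 90 is thorium.

Th-231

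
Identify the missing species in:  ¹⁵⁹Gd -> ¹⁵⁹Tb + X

beta-minus particle

Conserve mass number: 159 = 159 + A, so A = 0.
Conserve atomic number: 64 = 65 + Z, so Z = -1.
A = 0 and Z = -1 is e⁻ — a beta-minus particle.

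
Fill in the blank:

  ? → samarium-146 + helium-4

Gd-150

Conserve mass number: A = 146 + 4, so A = 150.
Conserve atomic number: Z = 62 + 2, so Z = 64.
Z = 64 is gadolinium, so the species is gadolinium-150.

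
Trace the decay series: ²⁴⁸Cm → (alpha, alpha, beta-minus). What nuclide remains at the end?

Np-240

Start: (A, Z) = (248, 96).
After α: (244, 94).
After α: (240, 92).
After β⁻: (240, 93).
Z = 93 is neptunium.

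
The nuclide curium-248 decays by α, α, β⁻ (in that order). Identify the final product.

Start: (A, Z) = (248, 96).
After α: (244, 94).
After α: (240, 92).
After β⁻: (240, 93).
Z = 93 is neptunium.

Np-240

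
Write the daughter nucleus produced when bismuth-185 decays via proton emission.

Proton emission: mass number changes by -1, atomic number by -1.
A: 185 − 1 = 184; Z: 83 − 1 = 82.
Z = 82 is lead, so the daughter is lead-184.

Pb-184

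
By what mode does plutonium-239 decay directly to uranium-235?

alpha decay

ΔA = 235 − 239 = -4; ΔZ = 92 − 94 = -2.
A drops by 4 and Z drops by 2 — the signature of alpha emission.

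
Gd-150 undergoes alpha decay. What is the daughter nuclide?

Alpha decay: mass number changes by -4, atomic number by -2.
A: 150 − 4 = 146; Z: 64 − 2 = 62.
Z = 62 is samarium, so the daughter is Sm-146.

Sm-146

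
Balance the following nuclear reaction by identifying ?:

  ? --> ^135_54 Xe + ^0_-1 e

Conserve mass number: A = 135 + 0, so A = 135.
Conserve atomic number: Z = 54 − 1, so Z = 53.
Z = 53 is iodine, so the species is ^135_53 I.

I-135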